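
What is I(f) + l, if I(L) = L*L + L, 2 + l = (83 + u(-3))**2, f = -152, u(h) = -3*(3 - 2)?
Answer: 29350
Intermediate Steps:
u(h) = -3 (u(h) = -3*1 = -3)
l = 6398 (l = -2 + (83 - 3)**2 = -2 + 80**2 = -2 + 6400 = 6398)
I(L) = L + L**2 (I(L) = L**2 + L = L + L**2)
I(f) + l = -152*(1 - 152) + 6398 = -152*(-151) + 6398 = 22952 + 6398 = 29350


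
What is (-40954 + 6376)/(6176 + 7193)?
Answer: -34578/13369 ≈ -2.5864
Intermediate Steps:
(-40954 + 6376)/(6176 + 7193) = -34578/13369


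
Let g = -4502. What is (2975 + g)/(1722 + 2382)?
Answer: -509/1368 ≈ -0.37208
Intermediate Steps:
(2975 + g)/(1722 + 2382) = (2975 - 4502)/(1722 + 2382) = -1527/4104 = -1527*1/4104 = -509/1368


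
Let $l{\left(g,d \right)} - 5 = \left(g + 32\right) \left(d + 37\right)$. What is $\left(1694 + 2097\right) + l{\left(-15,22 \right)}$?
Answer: $4799$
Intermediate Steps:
$l{\left(g,d \right)} = 5 + \left(32 + g\right) \left(37 + d\right)$ ($l{\left(g,d \right)} = 5 + \left(g + 32\right) \left(d + 37\right) = 5 + \left(32 + g\right) \left(37 + d\right)$)
$\left(1694 + 2097\right) + l{\left(-15,22 \right)} = \left(1694 + 2097\right) + \left(1189 + 32 \cdot 22 + 37 \left(-15\right) + 22 \left(-15\right)\right) = 3791 + \left(1189 + 704 - 555 - 330\right) = 3791 + 1008 = 4799$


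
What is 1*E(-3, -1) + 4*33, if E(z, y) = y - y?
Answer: 132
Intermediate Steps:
E(z, y) = 0
1*E(-3, -1) + 4*33 = 1*0 + 4*33 = 0 + 132 = 132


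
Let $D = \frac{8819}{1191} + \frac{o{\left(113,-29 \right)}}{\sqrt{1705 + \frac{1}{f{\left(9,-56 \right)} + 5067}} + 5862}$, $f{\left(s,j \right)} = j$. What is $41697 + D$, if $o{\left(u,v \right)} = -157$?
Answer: $\frac{4276198877385664477}{102535970823024} + \frac{157 \sqrt{10703190329}}{86092334864} \approx 41704.0$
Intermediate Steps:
$D = \frac{8819}{1191} - \frac{157}{5862 + \frac{2 \sqrt{10703190329}}{5011}}$ ($D = \frac{8819}{1191} - \frac{157}{\sqrt{1705 + \frac{1}{-56 + 5067}} + 5862} = 8819 \cdot \frac{1}{1191} - \frac{157}{\sqrt{1705 + \frac{1}{5011}} + 5862} = \frac{8819}{1191} - \frac{157}{\sqrt{1705 + \frac{1}{5011}} + 5862} = \frac{8819}{1191} - \frac{157}{\sqrt{\frac{8543756}{5011}} + 5862} = \frac{8819}{1191} - \frac{157}{\frac{2 \sqrt{10703190329}}{5011} + 5862} = \frac{8819}{1191} - \frac{157}{5862 + \frac{2 \sqrt{10703190329}}{5011}} \approx 7.3781$)
$41697 + D = 41697 + \left(\frac{756501978032749}{102535970823024} + \frac{157 \sqrt{10703190329}}{86092334864}\right) = \frac{4276198877385664477}{102535970823024} + \frac{157 \sqrt{10703190329}}{86092334864}$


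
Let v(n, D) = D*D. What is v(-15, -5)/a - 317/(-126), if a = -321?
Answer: 32869/13482 ≈ 2.4380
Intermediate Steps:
v(n, D) = D**2
v(-15, -5)/a - 317/(-126) = (-5)**2/(-321) - 317/(-126) = 25*(-1/321) - 317*(-1/126) = -25/321 + 317/126 = 32869/13482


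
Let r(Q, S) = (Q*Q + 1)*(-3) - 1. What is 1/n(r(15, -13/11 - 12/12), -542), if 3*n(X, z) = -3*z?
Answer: 1/542 ≈ 0.0018450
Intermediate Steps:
r(Q, S) = -4 - 3*Q² (r(Q, S) = (Q² + 1)*(-3) - 1 = (1 + Q²)*(-3) - 1 = (-3 - 3*Q²) - 1 = -4 - 3*Q²)
n(X, z) = -z (n(X, z) = (-3*z)/3 = -z)
1/n(r(15, -13/11 - 12/12), -542) = 1/(-1*(-542)) = 1/542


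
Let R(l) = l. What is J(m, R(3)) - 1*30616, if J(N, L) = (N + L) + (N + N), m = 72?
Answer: -30397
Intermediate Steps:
J(N, L) = L + 3*N (J(N, L) = (L + N) + 2*N = L + 3*N)
J(m, R(3)) - 1*30616 = (3 + 3*72) - 1*30616 = (3 + 216) - 30616 = 219 - 30616 = -30397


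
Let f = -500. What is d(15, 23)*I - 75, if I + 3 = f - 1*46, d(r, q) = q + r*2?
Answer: -29172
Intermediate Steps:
d(r, q) = q + 2*r
I = -549 (I = -3 + (-500 - 1*46) = -3 + (-500 - 46) = -3 - 546 = -549)
d(15, 23)*I - 75 = (23 + 2*15)*(-549) - 75 = (23 + 30)*(-549) - 75 = 53*(-549) - 75 = -29097 - 75 = -29172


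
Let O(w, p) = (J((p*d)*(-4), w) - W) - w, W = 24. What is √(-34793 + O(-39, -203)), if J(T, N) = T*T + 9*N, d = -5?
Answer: √16448471 ≈ 4055.7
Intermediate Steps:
J(T, N) = T² + 9*N
O(w, p) = -24 + 8*w + 400*p² (O(w, p) = ((((p*(-5))*(-4))² + 9*w) - 1*24) - w = (((-5*p*(-4))² + 9*w) - 24) - w = (((20*p)² + 9*w) - 24) - w = ((400*p² + 9*w) - 24) - w = ((9*w + 400*p²) - 24) - w = (-24 + 9*w + 400*p²) - w = -24 + 8*w + 400*p²)
√(-34793 + O(-39, -203)) = √(-34793 + (-24 + 8*(-39) + 400*(-203)²)) = √(-34793 + (-24 - 312 + 400*41209)) = √(-34793 + (-24 - 312 + 16483600)) = √(-34793 + 16483264) = √16448471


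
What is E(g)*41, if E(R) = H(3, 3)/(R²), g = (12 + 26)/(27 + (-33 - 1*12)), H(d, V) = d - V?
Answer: 0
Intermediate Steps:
g = -19/9 (g = 38/(27 + (-33 - 12)) = 38/(27 - 45) = 38/(-18) = 38*(-1/18) = -19/9 ≈ -2.1111)
E(R) = 0 (E(R) = (3 - 1*3)/(R²) = (3 - 3)/R² = 0/R² = 0)
E(g)*41 = 0*41 = 0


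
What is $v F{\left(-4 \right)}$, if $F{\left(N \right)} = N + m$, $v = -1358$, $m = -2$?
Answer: $8148$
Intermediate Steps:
$F{\left(N \right)} = -2 + N$ ($F{\left(N \right)} = N - 2 = -2 + N$)
$v F{\left(-4 \right)} = - 1358 \left(-2 - 4\right) = \left(-1358\right) \left(-6\right) = 8148$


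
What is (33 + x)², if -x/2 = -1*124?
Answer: 78961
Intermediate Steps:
x = 248 (x = -(-2)*124 = -2*(-124) = 248)
(33 + x)² = (33 + 248)² = 281² = 78961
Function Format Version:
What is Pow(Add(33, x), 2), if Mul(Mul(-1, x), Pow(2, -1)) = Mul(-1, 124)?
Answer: 78961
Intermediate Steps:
x = 248 (x = Mul(-2, Mul(-1, 124)) = Mul(-2, -124) = 248)
Pow(Add(33, x), 2) = Pow(Add(33, 248), 2) = Pow(281, 2) = 78961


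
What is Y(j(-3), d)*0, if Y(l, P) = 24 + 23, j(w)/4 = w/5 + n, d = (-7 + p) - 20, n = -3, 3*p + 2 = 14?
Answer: 0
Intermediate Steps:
p = 4 (p = -2/3 + (1/3)*14 = -2/3 + 14/3 = 4)
d = -23 (d = (-7 + 4) - 20 = -3 - 20 = -23)
j(w) = -12 + 4*w/5 (j(w) = 4*(w/5 - 3) = 4*(-3 + w/5) = -12 + 4*w/5)
Y(l, P) = 47
Y(j(-3), d)*0 = 47*0 = 0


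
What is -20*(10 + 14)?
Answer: -480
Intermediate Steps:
-20*(10 + 14) = -20*24 = -480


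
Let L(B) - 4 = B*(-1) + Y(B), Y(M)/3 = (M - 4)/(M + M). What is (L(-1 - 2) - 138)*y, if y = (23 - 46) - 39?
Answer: 7905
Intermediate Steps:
Y(M) = 3*(-4 + M)/(2*M) (Y(M) = 3*((M - 4)/(M + M)) = 3*((-4 + M)/((2*M))) = 3*((-4 + M)*(1/(2*M))) = 3*((-4 + M)/(2*M)) = 3*(-4 + M)/(2*M))
L(B) = 11/2 - B - 6/B (L(B) = 4 + (B*(-1) + (3/2 - 6/B)) = 4 + (-B + (3/2 - 6/B)) = 4 + (3/2 - B - 6/B) = 11/2 - B - 6/B)
y = -62 (y = -23 - 39 = -62)
(L(-1 - 2) - 138)*y = ((11/2 - (-1 - 2) - 6/(-1 - 2)) - 138)*(-62) = ((11/2 - 1*(-3) - 6/(-3)) - 138)*(-62) = ((11/2 + 3 - 6*(-⅓)) - 138)*(-62) = ((11/2 + 3 + 2) - 138)*(-62) = (21/2 - 138)*(-62) = -255/2*(-62) = 7905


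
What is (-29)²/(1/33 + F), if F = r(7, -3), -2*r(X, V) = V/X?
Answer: 388542/113 ≈ 3438.4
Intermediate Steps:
r(X, V) = -V/(2*X)
F = 3/14 (F = -½*(-3)/7 = -½*(-3)*⅐ = 3/14 ≈ 0.21429)
(-29)²/(1/33 + F) = (-29)²/(1/33 + 3/14) = 841/(1/33 + 3/14) = 841/(113/462) = 841*(462/113) = 388542/113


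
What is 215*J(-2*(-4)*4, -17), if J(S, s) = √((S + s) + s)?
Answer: 215*I*√2 ≈ 304.06*I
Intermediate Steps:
J(S, s) = √(S + 2*s)
215*J(-2*(-4)*4, -17) = 215*√(-2*(-4)*4 + 2*(-17)) = 215*√(8*4 - 34) = 215*√(32 - 34) = 215*√(-2) = 215*(I*√2) = 215*I*√2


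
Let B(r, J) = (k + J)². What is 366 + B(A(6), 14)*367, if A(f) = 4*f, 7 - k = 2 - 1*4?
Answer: 194509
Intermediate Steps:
k = 9 (k = 7 - (2 - 1*4) = 7 - (2 - 4) = 7 - 1*(-2) = 7 + 2 = 9)
B(r, J) = (9 + J)²
366 + B(A(6), 14)*367 = 366 + (9 + 14)²*367 = 366 + 23²*367 = 366 + 529*367 = 366 + 194143 = 194509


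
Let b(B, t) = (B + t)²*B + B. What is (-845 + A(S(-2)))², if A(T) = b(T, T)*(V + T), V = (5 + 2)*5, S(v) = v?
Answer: 3869089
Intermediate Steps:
b(B, t) = B + B*(B + t)² (b(B, t) = B*(B + t)² + B = B + B*(B + t)²)
V = 35 (V = 7*5 = 35)
A(T) = T*(1 + 4*T²)*(35 + T) (A(T) = (T*(1 + (T + T)²))*(35 + T) = (T*(1 + (2*T)²))*(35 + T) = (T*(1 + 4*T²))*(35 + T) = T*(1 + 4*T²)*(35 + T))
(-845 + A(S(-2)))² = (-845 - 2*(1 + 4*(-2)²)*(35 - 2))² = (-845 - 2*(1 + 4*4)*33)² = (-845 - 2*(1 + 16)*33)² = (-845 - 2*17*33)² = (-845 - 1122)² = (-1967)² = 3869089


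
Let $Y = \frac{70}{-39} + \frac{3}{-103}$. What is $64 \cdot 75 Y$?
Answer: $- \frac{11723200}{1339} \approx -8755.2$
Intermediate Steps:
$Y = - \frac{7327}{4017}$ ($Y = 70 \left(- \frac{1}{39}\right) + 3 \left(- \frac{1}{103}\right) = - \frac{70}{39} - \frac{3}{103} = - \frac{7327}{4017} \approx -1.824$)
$64 \cdot 75 Y = 64 \cdot 75 \left(- \frac{7327}{4017}\right) = 4800 \left(- \frac{7327}{4017}\right) = - \frac{11723200}{1339}$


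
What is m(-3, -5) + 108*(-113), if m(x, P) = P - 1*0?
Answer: -12209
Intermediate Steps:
m(x, P) = P (m(x, P) = P + 0 = P)
m(-3, -5) + 108*(-113) = -5 + 108*(-113) = -5 - 12204 = -12209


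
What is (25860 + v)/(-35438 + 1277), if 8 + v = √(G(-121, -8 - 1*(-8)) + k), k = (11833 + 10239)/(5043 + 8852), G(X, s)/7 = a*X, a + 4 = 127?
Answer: -25852/34161 - I*√20114025765085/474667095 ≈ -0.75677 - 0.0094484*I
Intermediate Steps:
a = 123 (a = -4 + 127 = 123)
G(X, s) = 861*X (G(X, s) = 7*(123*X) = 861*X)
k = 22072/13895 ≈ 1.5885
v = -8 + I*√20114025765085/13895 (v = -8 + √(861*(-121) + 22072/13895) = -8 + √(-104181 + 22072/13895) = -8 + √(-1447572923/13895) = -8 + I*√20114025765085/13895 ≈ -8.0 + 322.77*I)
(25860 + v)/(-35438 + 1277) = (25860 + (-8 + I*√20114025765085/13895))/(-35438 + 1277) = (25852 + I*√20114025765085/13895)/(-34161) = (25852 + I*√20114025765085/13895)*(-1/34161) = -25852/34161 - I*√20114025765085/474667095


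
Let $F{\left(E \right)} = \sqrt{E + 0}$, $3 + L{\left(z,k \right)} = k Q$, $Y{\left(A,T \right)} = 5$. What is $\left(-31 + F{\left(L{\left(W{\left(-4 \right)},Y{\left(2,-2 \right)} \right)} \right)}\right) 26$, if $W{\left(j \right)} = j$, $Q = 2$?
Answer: $-806 + 26 \sqrt{7} \approx -737.21$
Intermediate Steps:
$L{\left(z,k \right)} = -3 + 2 k$ ($L{\left(z,k \right)} = -3 + k 2 = -3 + 2 k$)
$F{\left(E \right)} = \sqrt{E}$
$\left(-31 + F{\left(L{\left(W{\left(-4 \right)},Y{\left(2,-2 \right)} \right)} \right)}\right) 26 = \left(-31 + \sqrt{-3 + 2 \cdot 5}\right) 26 = \left(-31 + \sqrt{-3 + 10}\right) 26 = \left(-31 + \sqrt{7}\right) 26 = -806 + 26 \sqrt{7}$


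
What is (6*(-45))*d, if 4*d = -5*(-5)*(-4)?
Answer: 6750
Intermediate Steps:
d = -25 (d = (-5*(-5)*(-4))/4 = (25*(-4))/4 = (1/4)*(-100) = -25)
(6*(-45))*d = (6*(-45))*(-25) = -270*(-25) = 6750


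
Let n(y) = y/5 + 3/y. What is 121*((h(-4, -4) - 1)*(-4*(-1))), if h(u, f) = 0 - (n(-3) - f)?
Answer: -8228/5 ≈ -1645.6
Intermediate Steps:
n(y) = 3/y + y/5 (n(y) = y*(⅕) + 3/y = y/5 + 3/y = 3/y + y/5)
h(u, f) = 8/5 + f (h(u, f) = 0 - ((3/(-3) + (⅕)*(-3)) - f) = 0 - ((3*(-⅓) - ⅗) - f) = 0 - ((-1 - ⅗) - f) = 0 - (-8/5 - f) = 0 + (8/5 + f) = 8/5 + f)
121*((h(-4, -4) - 1)*(-4*(-1))) = 121*(((8/5 - 4) - 1)*(-4*(-1))) = 121*((-12/5 - 1)*4) = 121*(-17/5*4) = 121*(-68/5) = -8228/5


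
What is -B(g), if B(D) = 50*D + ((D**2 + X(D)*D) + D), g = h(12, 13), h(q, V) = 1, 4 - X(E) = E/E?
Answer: -55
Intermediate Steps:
X(E) = 3 (X(E) = 4 - E/E = 4 - 1*1 = 4 - 1 = 3)
g = 1
B(D) = D**2 + 54*D (B(D) = 50*D + ((D**2 + 3*D) + D) = 50*D + (D**2 + 4*D) = D**2 + 54*D)
-B(g) = -(54 + 1) = -55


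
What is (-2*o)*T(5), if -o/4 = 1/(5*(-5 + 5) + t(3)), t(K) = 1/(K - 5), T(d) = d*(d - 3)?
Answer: -160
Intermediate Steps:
T(d) = d*(-3 + d)
t(K) = 1/(-5 + K)
o = 8 (o = -4/(5*(-5 + 5) + 1/(-5 + 3)) = -4/(5*0 + 1/(-2)) = -4/(0 - ½) = -4/(-½) = -4*(-2) = 8)
(-2*o)*T(5) = (-2*8)*(5*(-3 + 5)) = -80*2 = -16*10 = -160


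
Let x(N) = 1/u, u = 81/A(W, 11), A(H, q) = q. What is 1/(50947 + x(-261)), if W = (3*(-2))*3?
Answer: 81/4126718 ≈ 1.9628e-5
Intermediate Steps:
W = -18 (W = -6*3 = -18)
u = 81/11 ≈ 7.3636
x(N) = 11/81 (x(N) = 1/(81/11) = 11/81)
1/(50947 + x(-261)) = 1/(50947 + 11/81) = 1/(4126718/81) = 81/4126718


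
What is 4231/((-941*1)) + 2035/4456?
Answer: -16938401/4193096 ≈ -4.0396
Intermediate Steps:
4231/((-941*1)) + 2035/4456 = 4231/(-941) + 2035*(1/4456) = 4231*(-1/941) + 2035/4456 = -4231/941 + 2035/4456 = -16938401/4193096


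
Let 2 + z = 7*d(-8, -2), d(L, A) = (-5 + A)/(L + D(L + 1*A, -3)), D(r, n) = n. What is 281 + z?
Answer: 3118/11 ≈ 283.45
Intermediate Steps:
d(L, A) = (-5 + A)/(-3 + L) (d(L, A) = (-5 + A)/(L - 3) = (-5 + A)/(-3 + L))
z = 27/11 (z = -2 + 7*((-5 - 2)/(-3 - 8)) = -2 + 7*(-7/(-11)) = -2 + 7*(-1/11*(-7)) = -2 + 7*(7/11) = -2 + 49/11 = 27/11 ≈ 2.4545)
281 + z = 281 + 27/11 = 3118/11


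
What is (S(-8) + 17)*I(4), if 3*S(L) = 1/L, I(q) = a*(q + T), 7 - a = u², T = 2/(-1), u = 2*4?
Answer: -7733/4 ≈ -1933.3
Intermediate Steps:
u = 8
T = -2 (T = 2*(-1) = -2)
a = -57 (a = 7 - 1*8² = 7 - 1*64 = 7 - 64 = -57)
I(q) = 114 - 57*q (I(q) = -57*(q - 2) = -57*(-2 + q) = 114 - 57*q)
S(L) = 1/(3*L) (S(L) = (1/L)/3 = 1/(3*L))
(S(-8) + 17)*I(4) = ((⅓)/(-8) + 17)*(114 - 57*4) = ((⅓)*(-⅛) + 17)*(114 - 228) = (-1/24 + 17)*(-114) = (407/24)*(-114) = -7733/4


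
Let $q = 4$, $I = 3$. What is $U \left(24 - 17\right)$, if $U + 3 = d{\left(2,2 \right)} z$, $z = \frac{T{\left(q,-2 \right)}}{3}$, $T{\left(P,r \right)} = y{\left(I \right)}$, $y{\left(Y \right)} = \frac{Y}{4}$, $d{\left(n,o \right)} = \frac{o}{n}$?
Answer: $- \frac{77}{4} \approx -19.25$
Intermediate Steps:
$y{\left(Y \right)} = \frac{Y}{4}$ ($y{\left(Y \right)} = Y \frac{1}{4} = \frac{Y}{4}$)
$T{\left(P,r \right)} = \frac{3}{4}$ ($T{\left(P,r \right)} = \frac{1}{4} \cdot 3 = \frac{3}{4}$)
$z = \frac{1}{4}$ ($z = \frac{3}{4 \cdot 3} = \frac{3}{4} \cdot \frac{1}{3} = \frac{1}{4} \approx 0.25$)
$U = - \frac{11}{4}$ ($U = -3 + \frac{2}{2} \cdot \frac{1}{4} = -3 + 2 \cdot \frac{1}{2} \cdot \frac{1}{4} = -3 + 1 \cdot \frac{1}{4} = -3 + \frac{1}{4} = - \frac{11}{4} \approx -2.75$)
$U \left(24 - 17\right) = - \frac{11 \left(24 - 17\right)}{4} = \left(- \frac{11}{4}\right) 7 = - \frac{77}{4}$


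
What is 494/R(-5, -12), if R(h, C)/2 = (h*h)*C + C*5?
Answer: -247/360 ≈ -0.68611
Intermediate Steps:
R(h, C) = 10*C + 2*C*h**2 (R(h, C) = 2*((h*h)*C + C*5) = 2*(h**2*C + 5*C) = 2*(C*h**2 + 5*C) = 2*(5*C + C*h**2) = 10*C + 2*C*h**2)
494/R(-5, -12) = 494/((2*(-12)*(5 + (-5)**2))) = 494/((2*(-12)*(5 + 25))) = 494/((2*(-12)*30)) = 494/(-720) = 494*(-1/720) = -247/360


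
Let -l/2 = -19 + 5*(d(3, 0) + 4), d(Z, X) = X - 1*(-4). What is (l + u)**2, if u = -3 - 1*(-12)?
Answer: 1089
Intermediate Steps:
d(Z, X) = 4 + X (d(Z, X) = X + 4 = 4 + X)
l = -42 (l = -2*(-19 + 5*((4 + 0) + 4)) = -2*(-19 + 5*(4 + 4)) = -2*(-19 + 5*8) = -2*(-19 + 40) = -2*21 = -42)
u = 9 (u = -3 + 12 = 9)
(l + u)**2 = (-42 + 9)**2 = (-33)**2 = 1089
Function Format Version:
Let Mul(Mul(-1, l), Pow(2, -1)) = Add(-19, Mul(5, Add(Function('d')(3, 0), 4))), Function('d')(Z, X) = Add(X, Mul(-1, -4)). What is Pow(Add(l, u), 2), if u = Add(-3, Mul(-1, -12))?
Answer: 1089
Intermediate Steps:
Function('d')(Z, X) = Add(4, X) (Function('d')(Z, X) = Add(X, 4) = Add(4, X))
l = -42 (l = Mul(-2, Add(-19, Mul(5, Add(Add(4, 0), 4)))) = Mul(-2, Add(-19, Mul(5, Add(4, 4)))) = Mul(-2, Add(-19, Mul(5, 8))) = Mul(-2, Add(-19, 40)) = Mul(-2, 21) = -42)
u = 9 (u = Add(-3, 12) = 9)
Pow(Add(l, u), 2) = Pow(Add(-42, 9), 2) = Pow(-33, 2) = 1089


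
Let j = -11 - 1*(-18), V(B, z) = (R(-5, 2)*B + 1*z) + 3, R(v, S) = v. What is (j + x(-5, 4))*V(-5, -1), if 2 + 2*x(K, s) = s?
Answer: 216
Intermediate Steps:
x(K, s) = -1 + s/2
V(B, z) = 3 + z - 5*B (V(B, z) = (-5*B + 1*z) + 3 = (-5*B + z) + 3 = (z - 5*B) + 3 = 3 + z - 5*B)
j = 7 (j = -11 + 18 = 7)
(j + x(-5, 4))*V(-5, -1) = (7 + (-1 + (½)*4))*(3 - 1 - 5*(-5)) = (7 + (-1 + 2))*(3 - 1 + 25) = (7 + 1)*27 = 8*27 = 216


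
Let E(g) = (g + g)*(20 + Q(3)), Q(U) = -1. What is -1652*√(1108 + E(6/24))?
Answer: -826*√4470 ≈ -55225.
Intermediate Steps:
E(g) = 38*g (E(g) = (g + g)*(20 - 1) = (2*g)*19 = 38*g)
-1652*√(1108 + E(6/24)) = -1652*√(1108 + 38*(6/24)) = -1652*√(1108 + 38*(6*(1/24))) = -1652*√(1108 + 38*(¼)) = -1652*√(1108 + 19/2) = -826*√4470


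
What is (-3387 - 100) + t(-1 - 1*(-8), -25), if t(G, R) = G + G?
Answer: -3473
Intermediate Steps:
t(G, R) = 2*G
(-3387 - 100) + t(-1 - 1*(-8), -25) = (-3387 - 100) + 2*(-1 - 1*(-8)) = -3487 + 2*(-1 + 8) = -3487 + 2*7 = -3487 + 14 = -3473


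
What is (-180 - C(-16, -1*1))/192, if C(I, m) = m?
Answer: -179/192 ≈ -0.93229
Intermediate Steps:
(-180 - C(-16, -1*1))/192 = (-180 - (-1))/192 = (-180 - 1*(-1))*(1/192) = (-180 + 1)*(1/192) = -179*1/192 = -179/192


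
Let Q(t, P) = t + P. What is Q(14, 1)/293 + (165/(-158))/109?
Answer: 209985/5046046 ≈ 0.041614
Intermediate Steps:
Q(t, P) = P + t
Q(14, 1)/293 + (165/(-158))/109 = (1 + 14)/293 + (165/(-158))/109 = 15*(1/293) + (165*(-1/158))*(1/109) = 15/293 - 165/158*1/109 = 15/293 - 165/17222 = 209985/5046046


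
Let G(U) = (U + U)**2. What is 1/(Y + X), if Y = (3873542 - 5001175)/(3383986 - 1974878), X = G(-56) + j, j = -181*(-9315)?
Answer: 1409108/2393451947739 ≈ 5.8873e-7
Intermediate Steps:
j = 1686015
G(U) = 4*U**2 (G(U) = (2*U)**2 = 4*U**2)
X = 1698559 (X = 4*(-56)**2 + 1686015 = 4*3136 + 1686015 = 12544 + 1686015 = 1698559)
Y = -1127633/1409108 ≈ -0.80025
1/(Y + X) = 1/(-1127633/1409108 + 1698559) = 1/(2393451947739/1409108) = 1409108/2393451947739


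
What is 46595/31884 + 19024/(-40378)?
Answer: 637425847/643706076 ≈ 0.99024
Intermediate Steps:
46595/31884 + 19024/(-40378) = 46595*(1/31884) + 19024*(-1/40378) = 46595/31884 - 9512/20189 = 637425847/643706076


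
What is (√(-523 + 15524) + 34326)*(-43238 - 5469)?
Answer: -1671916482 - 48707*√15001 ≈ -1.6779e+9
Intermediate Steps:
(√(-523 + 15524) + 34326)*(-43238 - 5469) = (√15001 + 34326)*(-48707) = (34326 + √15001)*(-48707) = -1671916482 - 48707*√15001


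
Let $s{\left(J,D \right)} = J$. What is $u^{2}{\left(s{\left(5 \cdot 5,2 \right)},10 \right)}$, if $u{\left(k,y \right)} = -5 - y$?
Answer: $225$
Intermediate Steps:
$u^{2}{\left(s{\left(5 \cdot 5,2 \right)},10 \right)} = \left(-5 - 10\right)^{2} = \left(-15\right)^{2} = 225$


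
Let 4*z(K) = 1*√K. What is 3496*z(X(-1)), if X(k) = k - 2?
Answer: 874*I*√3 ≈ 1513.8*I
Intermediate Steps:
X(k) = -2 + k
z(K) = √K/4 (z(K) = (1*√K)/4 = √K/4)
3496*z(X(-1)) = 3496*(√(-2 - 1)/4) = 3496*(√(-3)/4) = 3496*((I*√3)/4) = 3496*(I*√3/4) = 874*I*√3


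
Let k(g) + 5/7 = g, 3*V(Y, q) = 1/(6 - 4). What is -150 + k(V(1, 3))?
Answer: -6323/42 ≈ -150.55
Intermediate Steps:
V(Y, q) = ⅙ (V(Y, q) = 1/(3*(6 - 4)) = (⅓)/2 = (⅓)*(½) = ⅙)
k(g) = -5/7 + g
-150 + k(V(1, 3)) = -150 + (-5/7 + ⅙) = -150 - 23/42 = -6323/42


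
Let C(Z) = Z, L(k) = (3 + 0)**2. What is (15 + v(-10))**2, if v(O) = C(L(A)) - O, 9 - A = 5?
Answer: 1156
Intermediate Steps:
A = 4 (A = 9 - 1*5 = 9 - 5 = 4)
L(k) = 9 (L(k) = 3**2 = 9)
v(O) = 9 - O
(15 + v(-10))**2 = (15 + (9 - 1*(-10)))**2 = (15 + (9 + 10))**2 = (15 + 19)**2 = 34**2 = 1156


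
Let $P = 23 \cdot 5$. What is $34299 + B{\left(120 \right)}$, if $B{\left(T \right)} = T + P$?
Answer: $34534$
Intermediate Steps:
$P = 115$
$B{\left(T \right)} = 115 + T$ ($B{\left(T \right)} = T + 115 = 115 + T$)
$34299 + B{\left(120 \right)} = 34299 + \left(115 + 120\right) = 34299 + 235 = 34534$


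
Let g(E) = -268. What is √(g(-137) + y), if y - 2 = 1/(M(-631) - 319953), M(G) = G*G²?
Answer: I*√4208266577865837630/125779772 ≈ 16.31*I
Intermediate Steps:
M(G) = G³
y = 503119087/251559544 (y = 2 + 1/((-631)³ - 319953) = 2 + 1/(-251239591 - 319953) = 2 + 1/(-251559544) = 2 - 1/251559544 = 503119087/251559544 ≈ 2.0000)
√(g(-137) + y) = √(-268 + 503119087/251559544) = √(-66914838705/251559544) = I*√4208266577865837630/125779772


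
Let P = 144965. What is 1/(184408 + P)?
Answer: 1/329373 ≈ 3.0361e-6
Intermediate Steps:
1/(184408 + P) = 1/(184408 + 144965) = 1/329373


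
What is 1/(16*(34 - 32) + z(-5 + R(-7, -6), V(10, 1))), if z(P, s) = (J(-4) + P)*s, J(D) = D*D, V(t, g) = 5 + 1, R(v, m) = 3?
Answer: 1/116 ≈ 0.0086207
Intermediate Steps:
V(t, g) = 6
J(D) = D²
z(P, s) = s*(16 + P) (z(P, s) = ((-4)² + P)*s = (16 + P)*s = s*(16 + P))
1/(16*(34 - 32) + z(-5 + R(-7, -6), V(10, 1))) = 1/(16*(34 - 32) + 6*(16 + (-5 + 3))) = 1/(16*2 + 6*(16 - 2)) = 1/(32 + 6*14) = 1/(32 + 84) = 1/116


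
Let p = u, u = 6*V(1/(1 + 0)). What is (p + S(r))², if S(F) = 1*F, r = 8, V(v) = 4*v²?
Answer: 1024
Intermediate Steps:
S(F) = F
u = 24 (u = 6*(4*(1/(1 + 0))²) = 6*(4*(1/1)²) = 6*(4*1²) = 6*(4*1) = 6*4 = 24)
p = 24
(p + S(r))² = (24 + 8)² = 32² = 1024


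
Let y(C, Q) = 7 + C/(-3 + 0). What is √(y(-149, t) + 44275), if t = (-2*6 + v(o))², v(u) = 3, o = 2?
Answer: √398985/3 ≈ 210.55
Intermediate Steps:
t = 81 (t = (-2*6 + 3)² = (-12 + 3)² = (-9)² = 81)
y(C, Q) = 7 - C/3 (y(C, Q) = 7 + C/(-3) = 7 + C*(-⅓) = 7 - C/3)
√(y(-149, t) + 44275) = √((7 - ⅓*(-149)) + 44275) = √((7 + 149/3) + 44275) = √(170/3 + 44275) = √(132995/3) = √398985/3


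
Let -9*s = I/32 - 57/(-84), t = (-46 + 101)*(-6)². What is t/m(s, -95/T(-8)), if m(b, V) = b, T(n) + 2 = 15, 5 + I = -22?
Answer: 3991680/37 ≈ 1.0788e+5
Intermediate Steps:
I = -27 (I = -5 - 22 = -27)
T(n) = 13 (T(n) = -2 + 15 = 13)
t = 1980 (t = 55*36 = 1980)
s = 37/2016 (s = -(-27/32 - 57/(-84))/9 = -(-27*1/32 - 57*(-1/84))/9 = -(-27/32 + 19/28)/9 = -⅑*(-37/224) = 37/2016 ≈ 0.018353)
t/m(s, -95/T(-8)) = 1980/(37/2016) = 1980*(2016/37) = 3991680/37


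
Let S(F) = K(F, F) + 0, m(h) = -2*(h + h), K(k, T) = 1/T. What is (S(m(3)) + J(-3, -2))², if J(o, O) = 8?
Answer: 9025/144 ≈ 62.674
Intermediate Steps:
m(h) = -4*h
S(F) = 1/F (S(F) = 1/F + 0 = 1/F)
(S(m(3)) + J(-3, -2))² = (1/(-4*3) + 8)² = (1/(-12) + 8)² = (-1/12 + 8)² = (95/12)² = 9025/144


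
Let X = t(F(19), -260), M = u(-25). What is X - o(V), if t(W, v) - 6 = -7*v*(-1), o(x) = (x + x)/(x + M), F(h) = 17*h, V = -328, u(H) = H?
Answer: -640998/353 ≈ -1815.9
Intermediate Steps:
M = -25
o(x) = 2*x/(-25 + x) (o(x) = (x + x)/(x - 25) = (2*x)/(-25 + x) = 2*x/(-25 + x))
t(W, v) = 6 + 7*v (t(W, v) = 6 - 7*v*(-1) = 6 + 7*v)
X = -1814 (X = 6 + 7*(-260) = 6 - 1820 = -1814)
X - o(V) = -1814 - 2*(-328)/(-25 - 328) = -1814 - 2*(-328)/(-353) = -1814 - 2*(-328)*(-1)/353 = -1814 - 1*656/353 = -1814 - 656/353 = -640998/353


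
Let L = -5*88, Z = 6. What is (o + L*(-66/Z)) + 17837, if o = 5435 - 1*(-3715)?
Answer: 31827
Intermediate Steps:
L = -440
o = 9150 (o = 5435 + 3715 = 9150)
(o + L*(-66/Z)) + 17837 = (9150 - (-29040)/6) + 17837 = (9150 - 440*(-11)) + 17837 = (9150 + 4840) + 17837 = 13990 + 17837 = 31827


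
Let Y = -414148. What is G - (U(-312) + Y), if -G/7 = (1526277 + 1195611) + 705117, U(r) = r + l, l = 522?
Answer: -23575097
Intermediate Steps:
U(r) = 522 + r (U(r) = r + 522 = 522 + r)
G = -23989035 (G = -7*((1526277 + 1195611) + 705117) = -7*(2721888 + 705117) = -7*3427005 = -23989035)
G - (U(-312) + Y) = -23989035 - ((522 - 312) - 414148) = -23989035 - (210 - 414148) = -23989035 - 1*(-413938) = -23989035 + 413938 = -23575097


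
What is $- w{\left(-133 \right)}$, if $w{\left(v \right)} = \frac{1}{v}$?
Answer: $\frac{1}{133} \approx 0.0075188$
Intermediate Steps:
$- w{\left(-133 \right)} = - \frac{1}{-133} = \left(-1\right) \left(- \frac{1}{133}\right) = \frac{1}{133}$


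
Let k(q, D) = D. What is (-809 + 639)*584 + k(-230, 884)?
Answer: -98396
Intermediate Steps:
(-809 + 639)*584 + k(-230, 884) = (-809 + 639)*584 + 884 = -170*584 + 884 = -99280 + 884 = -98396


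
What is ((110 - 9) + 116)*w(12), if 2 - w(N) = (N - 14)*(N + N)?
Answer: 10850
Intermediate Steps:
w(N) = 2 - 2*N*(-14 + N) (w(N) = 2 - (N - 14)*(N + N) = 2 - (-14 + N)*2*N = 2 - 2*N*(-14 + N))
((110 - 9) + 116)*w(12) = ((110 - 9) + 116)*(2 - 2*12**2 + 28*12) = (101 + 116)*(2 - 2*144 + 336) = 217*(2 - 288 + 336) = 217*50 = 10850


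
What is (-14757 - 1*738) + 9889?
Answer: -5606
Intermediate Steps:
(-14757 - 1*738) + 9889 = (-14757 - 738) + 9889 = -15495 + 9889 = -5606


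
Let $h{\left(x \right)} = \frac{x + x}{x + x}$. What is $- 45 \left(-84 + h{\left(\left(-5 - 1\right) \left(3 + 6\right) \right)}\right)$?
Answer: $3735$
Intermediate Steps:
$h{\left(x \right)} = 1$ ($h{\left(x \right)} = \frac{2 x}{2 x} = 2 x \frac{1}{2 x} = 1$)
$- 45 \left(-84 + h{\left(\left(-5 - 1\right) \left(3 + 6\right) \right)}\right) = - 45 \left(-84 + 1\right) = \left(-45\right) \left(-83\right) = 3735$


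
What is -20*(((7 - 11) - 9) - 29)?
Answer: 840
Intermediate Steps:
-20*(((7 - 11) - 9) - 29) = -20*((-4 - 9) - 29) = -20*(-13 - 29) = -20*(-42) = 840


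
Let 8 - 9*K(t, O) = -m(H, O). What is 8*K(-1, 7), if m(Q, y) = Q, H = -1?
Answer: 56/9 ≈ 6.2222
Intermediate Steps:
K(t, O) = 7/9 (K(t, O) = 8/9 - (-1)*(-1)/9 = 8/9 - ⅑*1 = 8/9 - ⅑ = 7/9)
8*K(-1, 7) = 8*(7/9) = 56/9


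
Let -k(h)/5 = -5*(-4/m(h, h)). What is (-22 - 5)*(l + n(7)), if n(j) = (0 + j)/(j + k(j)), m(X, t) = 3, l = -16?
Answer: 34695/79 ≈ 439.18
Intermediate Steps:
k(h) = -100/3 (k(h) = -(-25)/(3/(-4)) = -(-25)/(3*(-1/4)) = -(-25)/(-3/4) = -(-25)*(-4)/3 = -5*20/3 = -100/3)
n(j) = j/(-100/3 + j) (n(j) = (0 + j)/(j - 100/3) = j/(-100/3 + j))
(-22 - 5)*(l + n(7)) = (-22 - 5)*(-16 + 3*7/(-100 + 3*7)) = -27*(-16 + 3*7/(-100 + 21)) = -27*(-16 + 3*7/(-79)) = -27*(-16 + 3*7*(-1/79)) = -27*(-16 - 21/79) = -27*(-1285/79) = 34695/79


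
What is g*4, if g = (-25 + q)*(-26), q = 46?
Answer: -2184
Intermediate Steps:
g = -546 (g = (-25 + 46)*(-26) = 21*(-26) = -546)
g*4 = -546*4 = -2184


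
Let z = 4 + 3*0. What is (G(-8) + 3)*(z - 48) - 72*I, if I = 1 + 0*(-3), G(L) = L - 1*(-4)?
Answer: -28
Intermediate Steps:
G(L) = 4 + L (G(L) = L + 4 = 4 + L)
z = 4 (z = 4 + 0 = 4)
I = 1 (I = 1 + 0 = 1)
(G(-8) + 3)*(z - 48) - 72*I = ((4 - 8) + 3)*(4 - 48) - 72*1 = (-4 + 3)*(-44) - 72 = -1*(-44) - 72 = 44 - 72 = -28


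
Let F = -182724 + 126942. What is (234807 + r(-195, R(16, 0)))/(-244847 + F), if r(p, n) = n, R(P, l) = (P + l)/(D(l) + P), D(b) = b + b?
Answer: -33544/42947 ≈ -0.78106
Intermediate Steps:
D(b) = 2*b
R(P, l) = (P + l)/(P + 2*l) (R(P, l) = (P + l)/(2*l + P) = (P + l)/(P + 2*l))
F = -55782
(234807 + r(-195, R(16, 0)))/(-244847 + F) = (234807 + (16 + 0)/(16 + 2*0))/(-244847 - 55782) = (234807 + 16/(16 + 0))/(-300629) = (234807 + 16/16)*(-1/300629) = (234807 + (1/16)*16)*(-1/300629) = (234807 + 1)*(-1/300629) = 234808*(-1/300629) = -33544/42947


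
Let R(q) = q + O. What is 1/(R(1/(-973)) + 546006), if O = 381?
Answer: 973/531634550 ≈ 1.8302e-6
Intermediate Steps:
R(q) = 381 + q (R(q) = q + 381 = 381 + q)
1/(R(1/(-973)) + 546006) = 1/((381 + 1/(-973)) + 546006) = 1/((381 - 1/973) + 546006) = 1/(370712/973 + 546006) = 1/(531634550/973) = 973/531634550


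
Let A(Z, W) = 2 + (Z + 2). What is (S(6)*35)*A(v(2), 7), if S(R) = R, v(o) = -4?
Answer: 0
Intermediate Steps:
A(Z, W) = 4 + Z (A(Z, W) = 2 + (2 + Z) = 4 + Z)
(S(6)*35)*A(v(2), 7) = (6*35)*(4 - 4) = 210*0 = 0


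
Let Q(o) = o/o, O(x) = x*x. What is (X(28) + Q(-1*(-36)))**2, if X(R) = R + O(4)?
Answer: 2025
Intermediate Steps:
O(x) = x**2
Q(o) = 1
X(R) = 16 + R (X(R) = R + 4**2 = R + 16 = 16 + R)
(X(28) + Q(-1*(-36)))**2 = ((16 + 28) + 1)**2 = (44 + 1)**2 = 45**2 = 2025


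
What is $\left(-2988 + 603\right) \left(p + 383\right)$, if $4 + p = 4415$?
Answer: $-11433690$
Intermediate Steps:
$p = 4411$ ($p = -4 + 4415 = 4411$)
$\left(-2988 + 603\right) \left(p + 383\right) = \left(-2988 + 603\right) \left(4411 + 383\right) = \left(-2385\right) 4794 = -11433690$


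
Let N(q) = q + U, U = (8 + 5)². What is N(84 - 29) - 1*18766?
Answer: -18542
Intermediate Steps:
U = 169 (U = 13² = 169)
N(q) = 169 + q (N(q) = q + 169 = 169 + q)
N(84 - 29) - 1*18766 = (169 + (84 - 29)) - 1*18766 = (169 + 55) - 18766 = 224 - 18766 = -18542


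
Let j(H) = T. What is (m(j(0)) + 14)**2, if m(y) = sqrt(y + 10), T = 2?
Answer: 208 + 56*sqrt(3) ≈ 304.99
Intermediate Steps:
j(H) = 2
m(y) = sqrt(10 + y)
(m(j(0)) + 14)**2 = (sqrt(10 + 2) + 14)**2 = (sqrt(12) + 14)**2 = (2*sqrt(3) + 14)**2 = (14 + 2*sqrt(3))**2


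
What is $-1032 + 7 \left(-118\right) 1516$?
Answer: $-1253248$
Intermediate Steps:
$-1032 + 7 \left(-118\right) 1516 = -1032 - 1252216 = -1253248$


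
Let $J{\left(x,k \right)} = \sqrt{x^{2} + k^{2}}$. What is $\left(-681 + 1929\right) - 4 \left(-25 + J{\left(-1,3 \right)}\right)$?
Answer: $1348 - 4 \sqrt{10} \approx 1335.4$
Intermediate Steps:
$J{\left(x,k \right)} = \sqrt{k^{2} + x^{2}}$
$\left(-681 + 1929\right) - 4 \left(-25 + J{\left(-1,3 \right)}\right) = \left(-681 + 1929\right) - 4 \left(-25 + \sqrt{3^{2} + \left(-1\right)^{2}}\right) = 1248 - 4 \left(-25 + \sqrt{9 + 1}\right) = 1248 - 4 \left(-25 + \sqrt{10}\right) = 1248 + \left(100 - 4 \sqrt{10}\right) = 1348 - 4 \sqrt{10}$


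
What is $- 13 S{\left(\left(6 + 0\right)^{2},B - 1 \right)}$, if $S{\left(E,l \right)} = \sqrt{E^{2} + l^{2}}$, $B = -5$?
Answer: $- 78 \sqrt{37} \approx -474.46$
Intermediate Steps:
$- 13 S{\left(\left(6 + 0\right)^{2},B - 1 \right)} = - 13 \sqrt{\left(\left(6 + 0\right)^{2}\right)^{2} + \left(-5 - 1\right)^{2}} = - 13 \sqrt{\left(6^{2}\right)^{2} + \left(-6\right)^{2}} = - 13 \sqrt{36^{2} + 36} = - 13 \sqrt{1296 + 36} = - 13 \sqrt{1332} = - 13 \cdot 6 \sqrt{37} = - 78 \sqrt{37}$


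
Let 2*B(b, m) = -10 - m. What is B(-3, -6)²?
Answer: 4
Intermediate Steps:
B(b, m) = -5 - m/2 (B(b, m) = (-10 - m)/2 = -5 - m/2)
B(-3, -6)² = (-5 - ½*(-6))² = (-5 + 3)² = (-2)² = 4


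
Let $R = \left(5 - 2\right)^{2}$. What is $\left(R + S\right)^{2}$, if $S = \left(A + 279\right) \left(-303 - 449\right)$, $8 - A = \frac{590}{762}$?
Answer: $\frac{6724602713505625}{145161} \approx 4.6325 \cdot 10^{10}$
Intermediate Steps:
$A = \frac{2753}{381}$ ($A = 8 - \frac{590}{762} = 8 - 590 \cdot \frac{1}{762} = 8 - \frac{295}{381} = \frac{2753}{381} \approx 7.2257$)
$S = - \frac{82007104}{381}$ ($S = \left(\frac{2753}{381} + 279\right) \left(-303 - 449\right) = \frac{109052}{381} \left(-752\right) = - \frac{82007104}{381} \approx -2.1524 \cdot 10^{5}$)
$R = 9$ ($R = 3^{2} = 9$)
$\left(R + S\right)^{2} = \left(9 - \frac{82007104}{381}\right)^{2} = \left(- \frac{82003675}{381}\right)^{2} = \frac{6724602713505625}{145161}$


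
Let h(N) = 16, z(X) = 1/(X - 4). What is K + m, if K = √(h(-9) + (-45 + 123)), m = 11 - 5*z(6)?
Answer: 17/2 + √94 ≈ 18.195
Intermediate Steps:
z(X) = 1/(-4 + X)
m = 17/2 (m = 11 - 5/(-4 + 6) = 11 - 5/2 = 17/2 ≈ 8.5000)
K = √94 (K = √(16 + (-45 + 123)) = √(16 + 78) = √94 ≈ 9.6954)
K + m = √94 + 17/2 = 17/2 + √94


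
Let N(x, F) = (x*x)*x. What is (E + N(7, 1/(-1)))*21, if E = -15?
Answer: 6888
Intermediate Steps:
N(x, F) = x³ (N(x, F) = x²*x = x³)
(E + N(7, 1/(-1)))*21 = (-15 + 7³)*21 = (-15 + 343)*21 = 328*21 = 6888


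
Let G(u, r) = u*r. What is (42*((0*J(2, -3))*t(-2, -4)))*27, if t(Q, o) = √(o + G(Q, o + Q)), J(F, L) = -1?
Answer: 0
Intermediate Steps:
G(u, r) = r*u
t(Q, o) = √(o + Q*(Q + o)) (t(Q, o) = √(o + (o + Q)*Q) = √(o + (Q + o)*Q) = √(o + Q*(Q + o)))
(42*((0*J(2, -3))*t(-2, -4)))*27 = (42*((0*(-1))*√(-4 - 2*(-2 - 4))))*27 = (42*(0*√(-4 - 2*(-6))))*27 = (42*(0*√(-4 + 12)))*27 = (42*(0*√8))*27 = (42*(0*(2*√2)))*27 = (42*0)*27 = 0*27 = 0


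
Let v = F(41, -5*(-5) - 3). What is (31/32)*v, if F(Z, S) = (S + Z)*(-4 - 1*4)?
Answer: -1953/4 ≈ -488.25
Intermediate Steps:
F(Z, S) = -8*S - 8*Z (F(Z, S) = (S + Z)*(-4 - 4) = (S + Z)*(-8) = -8*S - 8*Z)
v = -504 (v = -8*(-5*(-5) - 3) - 8*41 = -8*(25 - 3) - 328 = -8*22 - 328 = -176 - 328 = -504)
(31/32)*v = (31/32)*(-504) = -1953/4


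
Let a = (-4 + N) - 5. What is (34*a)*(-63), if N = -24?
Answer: 70686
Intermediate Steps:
a = -33 (a = (-4 - 24) - 5 = -28 - 5 = -33)
(34*a)*(-63) = (34*(-33))*(-63) = -1122*(-63) = 70686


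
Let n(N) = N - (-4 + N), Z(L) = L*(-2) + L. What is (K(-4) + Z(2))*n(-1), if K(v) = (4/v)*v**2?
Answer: -72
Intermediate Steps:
Z(L) = -L (Z(L) = -2*L + L = -L)
K(v) = 4*v
n(N) = 4 (n(N) = N + (4 - N) = 4)
(K(-4) + Z(2))*n(-1) = (4*(-4) - 1*2)*4 = (-16 - 2)*4 = -18*4 = -72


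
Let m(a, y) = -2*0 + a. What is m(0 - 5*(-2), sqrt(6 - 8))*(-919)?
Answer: -9190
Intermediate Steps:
m(a, y) = a (m(a, y) = 0 + a = a)
m(0 - 5*(-2), sqrt(6 - 8))*(-919) = (0 - 5*(-2))*(-919) = (0 + 10)*(-919) = 10*(-919) = -9190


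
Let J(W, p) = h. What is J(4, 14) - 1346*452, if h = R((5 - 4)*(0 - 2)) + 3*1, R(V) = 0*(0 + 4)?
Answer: -608389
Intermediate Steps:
R(V) = 0 (R(V) = 0*4 = 0)
h = 3 (h = 0 + 3*1 = 0 + 3 = 3)
J(W, p) = 3
J(4, 14) - 1346*452 = 3 - 1346*452 = 3 - 608392 = -608389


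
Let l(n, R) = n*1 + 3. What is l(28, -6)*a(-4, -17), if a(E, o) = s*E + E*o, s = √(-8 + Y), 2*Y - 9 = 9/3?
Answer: 2108 - 124*I*√2 ≈ 2108.0 - 175.36*I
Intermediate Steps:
Y = 6 (Y = 9/2 + (9/3)/2 = 9/2 + (9*(⅓))/2 = 9/2 + (½)*3 = 9/2 + 3/2 = 6)
l(n, R) = 3 + n (l(n, R) = n + 3 = 3 + n)
s = I*√2 (s = √(-8 + 6) = √(-2) = I*√2 ≈ 1.4142*I)
a(E, o) = E*o + I*E*√2 (a(E, o) = (I*√2)*E + E*o = I*E*√2 + E*o = E*o + I*E*√2)
l(28, -6)*a(-4, -17) = (3 + 28)*(-4*(-17 + I*√2)) = 31*(68 - 4*I*√2) = 2108 - 124*I*√2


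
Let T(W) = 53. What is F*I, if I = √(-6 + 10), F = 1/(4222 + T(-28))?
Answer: 2/4275 ≈ 0.00046784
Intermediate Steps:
F = 1/4275 (F = 1/(4222 + 53) = 1/4275 ≈ 0.00023392)
I = 2 (I = √4 = 2)
F*I = (1/4275)*2 = 2/4275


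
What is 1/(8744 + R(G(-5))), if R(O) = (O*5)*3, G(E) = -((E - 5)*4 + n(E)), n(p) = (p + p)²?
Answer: 1/7844 ≈ 0.00012749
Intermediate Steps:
n(p) = 4*p² (n(p) = (2*p)² = 4*p²)
G(E) = 20 - 4*E - 4*E² (G(E) = -((E - 5)*4 + 4*E²) = -((-5 + E)*4 + 4*E²) = -((-20 + 4*E) + 4*E²) = -(-20 + 4*E + 4*E²) = 20 - 4*E - 4*E²)
R(O) = 15*O (R(O) = (5*O)*3 = 15*O)
1/(8744 + R(G(-5))) = 1/(8744 + 15*(20 - 4*(-5) - 4*(-5)²)) = 1/(8744 + 15*(20 + 20 - 4*25)) = 1/(8744 + 15*(20 + 20 - 100)) = 1/(8744 + 15*(-60)) = 1/(8744 - 900) = 1/7844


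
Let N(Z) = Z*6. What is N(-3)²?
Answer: 324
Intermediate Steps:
N(Z) = 6*Z
N(-3)² = (6*(-3))² = (-18)² = 324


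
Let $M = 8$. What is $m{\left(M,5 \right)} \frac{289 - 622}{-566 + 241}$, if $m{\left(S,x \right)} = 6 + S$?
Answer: $\frac{4662}{325} \approx 14.345$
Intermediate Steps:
$m{\left(M,5 \right)} \frac{289 - 622}{-566 + 241} = \left(6 + 8\right) \frac{289 - 622}{-566 + 241} = 14 \left(- \frac{333}{-325}\right) = 14 \left(\left(-333\right) \left(- \frac{1}{325}\right)\right) = 14 \cdot \frac{333}{325} = \frac{4662}{325}$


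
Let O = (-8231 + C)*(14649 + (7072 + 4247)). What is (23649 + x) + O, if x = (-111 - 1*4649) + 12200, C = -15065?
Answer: -604919439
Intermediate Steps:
O = -604950528 (O = (-8231 - 15065)*(14649 + (7072 + 4247)) = -23296*(14649 + 11319) = -23296*25968 = -604950528)
x = 7440 (x = (-111 - 4649) + 12200 = -4760 + 12200 = 7440)
(23649 + x) + O = (23649 + 7440) - 604950528 = 31089 - 604950528 = -604919439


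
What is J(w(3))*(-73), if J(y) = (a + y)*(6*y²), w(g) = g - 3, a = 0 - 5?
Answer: 0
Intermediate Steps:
a = -5
w(g) = -3 + g
J(y) = 6*y²*(-5 + y) (J(y) = (-5 + y)*(6*y²) = 6*y²*(-5 + y))
J(w(3))*(-73) = (6*(-3 + 3)²*(-5 + (-3 + 3)))*(-73) = (6*0²*(-5 + 0))*(-73) = (6*0*(-5))*(-73) = 0*(-73) = 0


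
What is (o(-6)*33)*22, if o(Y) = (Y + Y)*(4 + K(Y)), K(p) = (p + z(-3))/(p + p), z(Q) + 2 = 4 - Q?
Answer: -35574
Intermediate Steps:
z(Q) = 2 - Q (z(Q) = -2 + (4 - Q) = 2 - Q)
K(p) = (5 + p)/(2*p) (K(p) = (p + (2 - 1*(-3)))/(p + p) = (p + (2 + 3))/((2*p)) = (p + 5)*(1/(2*p)) = (5 + p)*(1/(2*p)) = (5 + p)/(2*p))
o(Y) = 2*Y*(4 + (5 + Y)/(2*Y)) (o(Y) = (Y + Y)*(4 + (5 + Y)/(2*Y)) = (2*Y)*(4 + (5 + Y)/(2*Y)) = 2*Y*(4 + (5 + Y)/(2*Y)))
(o(-6)*33)*22 = ((5 + 9*(-6))*33)*22 = ((5 - 54)*33)*22 = -49*33*22 = -1617*22 = -35574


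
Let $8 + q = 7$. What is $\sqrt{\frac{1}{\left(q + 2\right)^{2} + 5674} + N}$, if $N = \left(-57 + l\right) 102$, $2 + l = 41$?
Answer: $\frac{i \sqrt{2365180873}}{1135} \approx 42.849 i$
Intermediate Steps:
$l = 39$ ($l = -2 + 41 = 39$)
$q = -1$ ($q = -8 + 7 = -1$)
$N = -1836$ ($N = \left(-57 + 39\right) 102 = \left(-18\right) 102 = -1836$)
$\sqrt{\frac{1}{\left(q + 2\right)^{2} + 5674} + N} = \sqrt{\frac{1}{\left(-1 + 2\right)^{2} + 5674} - 1836} = \sqrt{\frac{1}{1^{2} + 5674} - 1836} = \sqrt{\frac{1}{1 + 5674} - 1836} = \sqrt{\frac{1}{5675} - 1836} = \sqrt{- \frac{10419299}{5675}} = \frac{i \sqrt{2365180873}}{1135}$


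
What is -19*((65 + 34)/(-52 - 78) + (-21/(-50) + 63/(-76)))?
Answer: 28911/1300 ≈ 22.239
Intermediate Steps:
-19*((65 + 34)/(-52 - 78) + (-21/(-50) + 63/(-76))) = -19*(99/(-130) + (-21*(-1/50) + 63*(-1/76))) = -19*(99*(-1/130) + (21/50 - 63/76)) = -19*(-99/130 - 777/1900) = -19*(-28911/24700) = 28911/1300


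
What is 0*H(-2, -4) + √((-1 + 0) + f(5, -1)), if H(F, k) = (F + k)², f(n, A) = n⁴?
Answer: 4*√39 ≈ 24.980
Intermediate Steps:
0*H(-2, -4) + √((-1 + 0) + f(5, -1)) = 0*(-2 - 4)² + √((-1 + 0) + 5⁴) = 0*(-6)² + √(-1 + 625) = 0*36 + √624 = 0 + 4*√39 = 4*√39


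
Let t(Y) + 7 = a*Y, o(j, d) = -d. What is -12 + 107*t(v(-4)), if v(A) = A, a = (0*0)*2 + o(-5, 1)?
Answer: -333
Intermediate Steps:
a = -1 (a = (0*0)*2 - 1*1 = 0*2 - 1 = 0 - 1 = -1)
t(Y) = -7 - Y
-12 + 107*t(v(-4)) = -12 + 107*(-7 - 1*(-4)) = -12 + 107*(-7 + 4) = -12 + 107*(-3) = -12 - 321 = -333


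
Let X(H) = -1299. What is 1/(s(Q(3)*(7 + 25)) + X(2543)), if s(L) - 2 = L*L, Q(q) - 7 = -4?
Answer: 1/7919 ≈ 0.00012628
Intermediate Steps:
Q(q) = 3 (Q(q) = 7 - 4 = 3)
s(L) = 2 + L² (s(L) = 2 + L*L = 2 + L²)
1/(s(Q(3)*(7 + 25)) + X(2543)) = 1/((2 + (3*(7 + 25))²) - 1299) = 1/((2 + (3*32)²) - 1299) = 1/((2 + 96²) - 1299) = 1/((2 + 9216) - 1299) = 1/(9218 - 1299) = 1/7919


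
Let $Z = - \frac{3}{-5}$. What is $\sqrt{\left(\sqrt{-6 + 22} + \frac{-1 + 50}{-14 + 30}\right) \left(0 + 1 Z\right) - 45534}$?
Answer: $\frac{3 i \sqrt{2023545}}{20} \approx 213.38 i$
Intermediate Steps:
$Z = \frac{3}{5}$ ($Z = \left(-3\right) \left(- \frac{1}{5}\right) = \frac{3}{5} \approx 0.6$)
$\sqrt{\left(\sqrt{-6 + 22} + \frac{-1 + 50}{-14 + 30}\right) \left(0 + 1 Z\right) - 45534} = \sqrt{\left(\sqrt{-6 + 22} + \frac{-1 + 50}{-14 + 30}\right) \left(0 + 1 \cdot \frac{3}{5}\right) - 45534} = \sqrt{\left(\sqrt{16} + \frac{49}{16}\right) \left(0 + \frac{3}{5}\right) - 45534} = \sqrt{\left(4 + 49 \cdot \frac{1}{16}\right) \frac{3}{5} - 45534} = \sqrt{\left(4 + \frac{49}{16}\right) \frac{3}{5} - 45534} = \sqrt{\frac{113}{16} \cdot \frac{3}{5} - 45534} = \sqrt{\frac{339}{80} - 45534} = \sqrt{- \frac{3642381}{80}} = \frac{3 i \sqrt{2023545}}{20}$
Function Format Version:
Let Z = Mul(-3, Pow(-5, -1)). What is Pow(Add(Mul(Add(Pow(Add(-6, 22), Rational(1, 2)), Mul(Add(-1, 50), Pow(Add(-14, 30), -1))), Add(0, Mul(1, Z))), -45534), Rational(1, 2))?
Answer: Mul(Rational(3, 20), I, Pow(2023545, Rational(1, 2))) ≈ Mul(213.38, I)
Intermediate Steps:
Z = Rational(3, 5) (Z = Mul(-3, Rational(-1, 5)) = Rational(3, 5) ≈ 0.60000)
Pow(Add(Mul(Add(Pow(Add(-6, 22), Rational(1, 2)), Mul(Add(-1, 50), Pow(Add(-14, 30), -1))), Add(0, Mul(1, Z))), -45534), Rational(1, 2)) = Pow(Add(Mul(Add(Pow(Add(-6, 22), Rational(1, 2)), Mul(Add(-1, 50), Pow(Add(-14, 30), -1))), Add(0, Mul(1, Rational(3, 5)))), -45534), Rational(1, 2)) = Pow(Add(Mul(Add(Pow(16, Rational(1, 2)), Mul(49, Pow(16, -1))), Add(0, Rational(3, 5))), -45534), Rational(1, 2)) = Pow(Add(Mul(Add(4, Mul(49, Rational(1, 16))), Rational(3, 5)), -45534), Rational(1, 2)) = Pow(Add(Mul(Add(4, Rational(49, 16)), Rational(3, 5)), -45534), Rational(1, 2)) = Pow(Add(Mul(Rational(113, 16), Rational(3, 5)), -45534), Rational(1, 2)) = Pow(Add(Rational(339, 80), -45534), Rational(1, 2)) = Pow(Rational(-3642381, 80), Rational(1, 2)) = Mul(Rational(3, 20), I, Pow(2023545, Rational(1, 2)))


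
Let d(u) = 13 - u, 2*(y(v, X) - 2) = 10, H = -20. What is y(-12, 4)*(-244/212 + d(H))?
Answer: 11816/53 ≈ 222.94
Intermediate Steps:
y(v, X) = 7 (y(v, X) = 2 + (½)*10 = 2 + 5 = 7)
y(-12, 4)*(-244/212 + d(H)) = 7*(-244/212 + (13 - 1*(-20))) = 7*(-244*1/212 + (13 + 20)) = 7*(-61/53 + 33) = 7*(1688/53) = 11816/53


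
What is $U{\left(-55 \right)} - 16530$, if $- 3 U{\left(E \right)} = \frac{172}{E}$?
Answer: $- \frac{2727278}{165} \approx -16529.0$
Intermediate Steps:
$U{\left(E \right)} = - \frac{172}{3 E}$ ($U{\left(E \right)} = - \frac{172 \frac{1}{E}}{3} = - \frac{172}{3 E}$)
$U{\left(-55 \right)} - 16530 = - \frac{172}{3 \left(-55\right)} - 16530 = \left(- \frac{172}{3}\right) \left(- \frac{1}{55}\right) - 16530 = \frac{172}{165} - 16530 = - \frac{2727278}{165}$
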